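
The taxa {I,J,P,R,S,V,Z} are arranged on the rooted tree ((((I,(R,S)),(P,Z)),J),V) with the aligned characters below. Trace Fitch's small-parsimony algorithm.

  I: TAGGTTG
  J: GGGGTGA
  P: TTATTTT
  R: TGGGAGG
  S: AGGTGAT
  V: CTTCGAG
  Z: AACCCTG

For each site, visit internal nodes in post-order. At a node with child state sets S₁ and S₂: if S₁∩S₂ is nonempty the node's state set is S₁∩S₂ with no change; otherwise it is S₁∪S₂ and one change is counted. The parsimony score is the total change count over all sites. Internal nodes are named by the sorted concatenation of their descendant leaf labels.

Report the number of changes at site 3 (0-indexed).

4

[col 0] RS: children R:{T}, S:{A} ∪→ {A,T}; cost 1
[col 0] IRS: children I:{T}, RS:{A,T} ∩→ {T}; cost 0
[col 0] PZ: children P:{T}, Z:{A} ∪→ {A,T}; cost 1
[col 0] IPRSZ: children IRS:{T}, PZ:{A,T} ∩→ {T}; cost 0
[col 0] IJPRSZ: children IPRSZ:{T}, J:{G} ∪→ {G,T}; cost 1
[col 0] IJPRSVZ: children IJPRSZ:{G,T}, V:{C} ∪→ {C,G,T}; cost 1
[col 1] RS: children R:{G}, S:{G} ∩→ {G}; cost 0
[col 1] IRS: children I:{A}, RS:{G} ∪→ {A,G}; cost 1
[col 1] PZ: children P:{T}, Z:{A} ∪→ {A,T}; cost 1
[col 1] IPRSZ: children IRS:{A,G}, PZ:{A,T} ∩→ {A}; cost 0
[col 1] IJPRSZ: children IPRSZ:{A}, J:{G} ∪→ {A,G}; cost 1
[col 1] IJPRSVZ: children IJPRSZ:{A,G}, V:{T} ∪→ {A,G,T}; cost 1
[col 2] RS: children R:{G}, S:{G} ∩→ {G}; cost 0
[col 2] IRS: children I:{G}, RS:{G} ∩→ {G}; cost 0
[col 2] PZ: children P:{A}, Z:{C} ∪→ {A,C}; cost 1
[col 2] IPRSZ: children IRS:{G}, PZ:{A,C} ∪→ {A,C,G}; cost 1
[col 2] IJPRSZ: children IPRSZ:{A,C,G}, J:{G} ∩→ {G}; cost 0
[col 2] IJPRSVZ: children IJPRSZ:{G}, V:{T} ∪→ {G,T}; cost 1
[col 3] RS: children R:{G}, S:{T} ∪→ {G,T}; cost 1
[col 3] IRS: children I:{G}, RS:{G,T} ∩→ {G}; cost 0
[col 3] PZ: children P:{T}, Z:{C} ∪→ {C,T}; cost 1
[col 3] IPRSZ: children IRS:{G}, PZ:{C,T} ∪→ {C,G,T}; cost 1
[col 3] IJPRSZ: children IPRSZ:{C,G,T}, J:{G} ∩→ {G}; cost 0
[col 3] IJPRSVZ: children IJPRSZ:{G}, V:{C} ∪→ {C,G}; cost 1
[col 4] RS: children R:{A}, S:{G} ∪→ {A,G}; cost 1
[col 4] IRS: children I:{T}, RS:{A,G} ∪→ {A,G,T}; cost 1
[col 4] PZ: children P:{T}, Z:{C} ∪→ {C,T}; cost 1
[col 4] IPRSZ: children IRS:{A,G,T}, PZ:{C,T} ∩→ {T}; cost 0
[col 4] IJPRSZ: children IPRSZ:{T}, J:{T} ∩→ {T}; cost 0
[col 4] IJPRSVZ: children IJPRSZ:{T}, V:{G} ∪→ {G,T}; cost 1
[col 5] RS: children R:{G}, S:{A} ∪→ {A,G}; cost 1
[col 5] IRS: children I:{T}, RS:{A,G} ∪→ {A,G,T}; cost 1
[col 5] PZ: children P:{T}, Z:{T} ∩→ {T}; cost 0
[col 5] IPRSZ: children IRS:{A,G,T}, PZ:{T} ∩→ {T}; cost 0
[col 5] IJPRSZ: children IPRSZ:{T}, J:{G} ∪→ {G,T}; cost 1
[col 5] IJPRSVZ: children IJPRSZ:{G,T}, V:{A} ∪→ {A,G,T}; cost 1
[col 6] RS: children R:{G}, S:{T} ∪→ {G,T}; cost 1
[col 6] IRS: children I:{G}, RS:{G,T} ∩→ {G}; cost 0
[col 6] PZ: children P:{T}, Z:{G} ∪→ {G,T}; cost 1
[col 6] IPRSZ: children IRS:{G}, PZ:{G,T} ∩→ {G}; cost 0
[col 6] IJPRSZ: children IPRSZ:{G}, J:{A} ∪→ {A,G}; cost 1
[col 6] IJPRSVZ: children IJPRSZ:{A,G}, V:{G} ∩→ {G}; cost 0
per-site changes: [4, 4, 3, 4, 4, 4, 3]; total = 26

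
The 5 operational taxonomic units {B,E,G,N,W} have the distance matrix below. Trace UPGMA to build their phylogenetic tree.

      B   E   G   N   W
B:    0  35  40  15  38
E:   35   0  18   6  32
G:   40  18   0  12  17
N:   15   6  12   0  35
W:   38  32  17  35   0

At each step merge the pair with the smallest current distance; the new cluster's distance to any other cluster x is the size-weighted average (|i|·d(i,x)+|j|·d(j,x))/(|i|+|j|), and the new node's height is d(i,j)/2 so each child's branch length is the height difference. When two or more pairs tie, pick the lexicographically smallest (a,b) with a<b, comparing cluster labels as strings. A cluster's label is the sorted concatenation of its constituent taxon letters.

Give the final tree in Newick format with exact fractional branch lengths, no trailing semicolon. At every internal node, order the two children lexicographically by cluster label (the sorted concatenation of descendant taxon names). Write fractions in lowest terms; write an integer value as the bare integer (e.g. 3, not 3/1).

(B:16,(((E:3,N:3):9/2,G:15/2):13/2,W:14):2)

1. join E+N (d=6) ⇒ EN; edges |E|=3, |N|=3
  updated: d(B,EN)=25, d(EN,G)=15, d(EN,W)=67/2
2. join EN+G (d=15) ⇒ EGN; edges |EN|=9/2, |G|=15/2
  updated: d(B,EGN)=30, d(EGN,W)=28
3. join EGN+W (d=28) ⇒ EGNW; edges |EGN|=13/2, |W|=14
  updated: d(B,EGNW)=32
4. join B+EGNW (d=32) ⇒ BEGNW; edges |B|=16, |EGNW|=2
final tree: (B:16,(((E:3,N:3):9/2,G:15/2):13/2,W:14):2)
total length: 113/2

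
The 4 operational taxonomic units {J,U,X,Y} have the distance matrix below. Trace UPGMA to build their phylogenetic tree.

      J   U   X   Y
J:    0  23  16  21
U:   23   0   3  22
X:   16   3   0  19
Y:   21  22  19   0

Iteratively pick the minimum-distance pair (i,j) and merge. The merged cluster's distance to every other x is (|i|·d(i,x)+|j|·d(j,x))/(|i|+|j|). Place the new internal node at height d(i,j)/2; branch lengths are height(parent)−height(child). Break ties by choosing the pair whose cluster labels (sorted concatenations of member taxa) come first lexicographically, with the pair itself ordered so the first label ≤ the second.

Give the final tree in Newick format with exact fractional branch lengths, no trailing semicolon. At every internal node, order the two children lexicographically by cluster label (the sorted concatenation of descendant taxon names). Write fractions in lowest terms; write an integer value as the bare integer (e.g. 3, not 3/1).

step 1: merge (U,X) at d=3; branch lengths U→3/2, X→3/2; new cluster UX
  updated: d(J,UX)=39/2, d(UX,Y)=41/2
step 2: merge (J,UX) at d=39/2; branch lengths J→39/4, UX→33/4; new cluster JUX
  updated: d(JUX,Y)=62/3
step 3: merge (JUX,Y) at d=62/3; branch lengths JUX→7/12, Y→31/3; new cluster JUXY
final tree: ((J:39/4,(U:3/2,X:3/2):33/4):7/12,Y:31/3)
total length: 383/12

((J:39/4,(U:3/2,X:3/2):33/4):7/12,Y:31/3)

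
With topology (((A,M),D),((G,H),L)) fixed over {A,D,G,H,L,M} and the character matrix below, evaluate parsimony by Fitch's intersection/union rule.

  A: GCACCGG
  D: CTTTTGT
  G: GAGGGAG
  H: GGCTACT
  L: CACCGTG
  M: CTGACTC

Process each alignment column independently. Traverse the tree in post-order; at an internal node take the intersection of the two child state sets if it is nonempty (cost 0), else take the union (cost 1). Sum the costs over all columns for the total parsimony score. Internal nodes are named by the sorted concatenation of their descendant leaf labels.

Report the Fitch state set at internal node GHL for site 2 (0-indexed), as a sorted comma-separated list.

C

[col 0] AM: children A:{G}, M:{C} ∪→ {C,G}; cost 1
[col 0] ADM: children AM:{C,G}, D:{C} ∩→ {C}; cost 0
[col 0] GH: children G:{G}, H:{G} ∩→ {G}; cost 0
[col 0] GHL: children GH:{G}, L:{C} ∪→ {C,G}; cost 1
[col 0] ADGHLM: children ADM:{C}, GHL:{C,G} ∩→ {C}; cost 0
[col 1] AM: children A:{C}, M:{T} ∪→ {C,T}; cost 1
[col 1] ADM: children AM:{C,T}, D:{T} ∩→ {T}; cost 0
[col 1] GH: children G:{A}, H:{G} ∪→ {A,G}; cost 1
[col 1] GHL: children GH:{A,G}, L:{A} ∩→ {A}; cost 0
[col 1] ADGHLM: children ADM:{T}, GHL:{A} ∪→ {A,T}; cost 1
[col 2] AM: children A:{A}, M:{G} ∪→ {A,G}; cost 1
[col 2] ADM: children AM:{A,G}, D:{T} ∪→ {A,G,T}; cost 1
[col 2] GH: children G:{G}, H:{C} ∪→ {C,G}; cost 1
[col 2] GHL: children GH:{C,G}, L:{C} ∩→ {C}; cost 0
[col 2] ADGHLM: children ADM:{A,G,T}, GHL:{C} ∪→ {A,C,G,T}; cost 1
[col 3] AM: children A:{C}, M:{A} ∪→ {A,C}; cost 1
[col 3] ADM: children AM:{A,C}, D:{T} ∪→ {A,C,T}; cost 1
[col 3] GH: children G:{G}, H:{T} ∪→ {G,T}; cost 1
[col 3] GHL: children GH:{G,T}, L:{C} ∪→ {C,G,T}; cost 1
[col 3] ADGHLM: children ADM:{A,C,T}, GHL:{C,G,T} ∩→ {C,T}; cost 0
[col 4] AM: children A:{C}, M:{C} ∩→ {C}; cost 0
[col 4] ADM: children AM:{C}, D:{T} ∪→ {C,T}; cost 1
[col 4] GH: children G:{G}, H:{A} ∪→ {A,G}; cost 1
[col 4] GHL: children GH:{A,G}, L:{G} ∩→ {G}; cost 0
[col 4] ADGHLM: children ADM:{C,T}, GHL:{G} ∪→ {C,G,T}; cost 1
[col 5] AM: children A:{G}, M:{T} ∪→ {G,T}; cost 1
[col 5] ADM: children AM:{G,T}, D:{G} ∩→ {G}; cost 0
[col 5] GH: children G:{A}, H:{C} ∪→ {A,C}; cost 1
[col 5] GHL: children GH:{A,C}, L:{T} ∪→ {A,C,T}; cost 1
[col 5] ADGHLM: children ADM:{G}, GHL:{A,C,T} ∪→ {A,C,G,T}; cost 1
[col 6] AM: children A:{G}, M:{C} ∪→ {C,G}; cost 1
[col 6] ADM: children AM:{C,G}, D:{T} ∪→ {C,G,T}; cost 1
[col 6] GH: children G:{G}, H:{T} ∪→ {G,T}; cost 1
[col 6] GHL: children GH:{G,T}, L:{G} ∩→ {G}; cost 0
[col 6] ADGHLM: children ADM:{C,G,T}, GHL:{G} ∩→ {G}; cost 0
per-site changes: [2, 3, 4, 4, 3, 4, 3]; total = 23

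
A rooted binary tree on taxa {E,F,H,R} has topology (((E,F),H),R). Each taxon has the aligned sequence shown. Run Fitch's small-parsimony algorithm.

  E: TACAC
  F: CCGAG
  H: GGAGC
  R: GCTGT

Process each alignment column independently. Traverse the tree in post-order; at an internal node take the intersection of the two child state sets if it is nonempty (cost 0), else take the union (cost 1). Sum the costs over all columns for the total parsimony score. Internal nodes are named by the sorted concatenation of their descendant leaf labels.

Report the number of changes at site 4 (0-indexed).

2

[col 0] EF: children E:{T}, F:{C} ∪→ {C,T}; cost 1
[col 0] EFH: children EF:{C,T}, H:{G} ∪→ {C,G,T}; cost 1
[col 0] EFHR: children EFH:{C,G,T}, R:{G} ∩→ {G}; cost 0
[col 1] EF: children E:{A}, F:{C} ∪→ {A,C}; cost 1
[col 1] EFH: children EF:{A,C}, H:{G} ∪→ {A,C,G}; cost 1
[col 1] EFHR: children EFH:{A,C,G}, R:{C} ∩→ {C}; cost 0
[col 2] EF: children E:{C}, F:{G} ∪→ {C,G}; cost 1
[col 2] EFH: children EF:{C,G}, H:{A} ∪→ {A,C,G}; cost 1
[col 2] EFHR: children EFH:{A,C,G}, R:{T} ∪→ {A,C,G,T}; cost 1
[col 3] EF: children E:{A}, F:{A} ∩→ {A}; cost 0
[col 3] EFH: children EF:{A}, H:{G} ∪→ {A,G}; cost 1
[col 3] EFHR: children EFH:{A,G}, R:{G} ∩→ {G}; cost 0
[col 4] EF: children E:{C}, F:{G} ∪→ {C,G}; cost 1
[col 4] EFH: children EF:{C,G}, H:{C} ∩→ {C}; cost 0
[col 4] EFHR: children EFH:{C}, R:{T} ∪→ {C,T}; cost 1
per-site changes: [2, 2, 3, 1, 2]; total = 10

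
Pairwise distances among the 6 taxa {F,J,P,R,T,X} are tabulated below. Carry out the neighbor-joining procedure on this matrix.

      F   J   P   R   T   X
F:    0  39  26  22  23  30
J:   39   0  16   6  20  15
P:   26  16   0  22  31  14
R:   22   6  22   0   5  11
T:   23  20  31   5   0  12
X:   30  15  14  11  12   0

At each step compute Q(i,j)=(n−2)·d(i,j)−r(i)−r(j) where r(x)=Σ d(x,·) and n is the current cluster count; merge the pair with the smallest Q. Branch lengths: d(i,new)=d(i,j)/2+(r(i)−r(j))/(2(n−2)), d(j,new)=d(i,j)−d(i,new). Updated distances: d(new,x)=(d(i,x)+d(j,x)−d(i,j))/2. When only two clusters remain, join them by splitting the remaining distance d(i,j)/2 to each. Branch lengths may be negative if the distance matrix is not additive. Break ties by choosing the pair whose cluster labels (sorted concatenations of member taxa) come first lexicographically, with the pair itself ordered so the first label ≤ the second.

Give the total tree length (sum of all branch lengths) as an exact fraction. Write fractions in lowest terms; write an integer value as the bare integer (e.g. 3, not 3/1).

839/16

1. join F+P (d=26, Q=-145) ⇒ FP; edges |F|=135/8, |P|=73/8
  updated: d(FP,J)=29/2, d(FP,R)=9, d(FP,T)=14, d(FP,X)=9
2. join J+R (d=6, Q=-137/2) ⇒ JR; edges |J|=85/12, |R|=-13/12
  updated: d(FP,JR)=35/4, d(JR,T)=19/2, d(JR,X)=10
3. join FP+X (d=9, Q=-179/4) ⇒ FPX; edges |FP|=75/16, |X|=69/16
  updated: d(FPX,JR)=39/8, d(FPX,T)=17/2
4. join FPX+JR (d=39/8, Q=-183/8) ⇒ FJPRX; edges |FPX|=31/16, |JR|=47/16
  updated: d(FJPRX,T)=105/16
5. join FJPRX+T (d=105/16) ⇒ FJPRTX; edges |FJPRX|=105/32, |T|=105/32
final tree: ((((F:135/8,P:73/8):75/16,X:69/16):31/16,(J:85/12,R:-13/12):47/16):105/32,T:105/32)
total length: 839/16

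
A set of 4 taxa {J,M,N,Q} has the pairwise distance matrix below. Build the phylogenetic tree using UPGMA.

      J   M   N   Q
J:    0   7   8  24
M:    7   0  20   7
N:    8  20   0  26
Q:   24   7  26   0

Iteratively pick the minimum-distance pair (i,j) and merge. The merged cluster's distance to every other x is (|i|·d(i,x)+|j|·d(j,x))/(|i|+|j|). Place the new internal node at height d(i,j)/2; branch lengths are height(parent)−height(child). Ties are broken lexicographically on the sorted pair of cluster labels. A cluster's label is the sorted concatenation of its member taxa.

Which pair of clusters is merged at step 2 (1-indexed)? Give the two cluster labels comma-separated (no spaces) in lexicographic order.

step 1: merge (J,M) at d=7; branch lengths J→7/2, M→7/2; new cluster JM
  updated: d(JM,N)=14, d(JM,Q)=31/2
step 2: merge (JM,N) at d=14; branch lengths JM→7/2, N→7; new cluster JMN
  updated: d(JMN,Q)=19
step 3: merge (JMN,Q) at d=19; branch lengths JMN→5/2, Q→19/2; new cluster JMNQ
final tree: (((J:7/2,M:7/2):7/2,N:7):5/2,Q:19/2)
total length: 59/2

JM,N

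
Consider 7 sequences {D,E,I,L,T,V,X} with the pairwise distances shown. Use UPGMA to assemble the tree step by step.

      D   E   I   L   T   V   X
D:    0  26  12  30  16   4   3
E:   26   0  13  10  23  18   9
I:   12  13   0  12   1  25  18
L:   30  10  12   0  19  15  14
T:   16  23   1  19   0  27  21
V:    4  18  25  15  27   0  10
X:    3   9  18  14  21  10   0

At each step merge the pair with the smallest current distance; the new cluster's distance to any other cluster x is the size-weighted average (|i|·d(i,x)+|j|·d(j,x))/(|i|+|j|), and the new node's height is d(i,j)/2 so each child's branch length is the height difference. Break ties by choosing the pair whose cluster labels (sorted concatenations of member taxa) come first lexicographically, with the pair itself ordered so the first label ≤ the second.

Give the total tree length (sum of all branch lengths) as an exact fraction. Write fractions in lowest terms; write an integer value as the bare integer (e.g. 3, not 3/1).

step 1: merge (I,T) at d=1; branch lengths I→1/2, T→1/2; new cluster IT
  updated: d(D,IT)=14, d(E,IT)=18, d(IT,L)=31/2, d(IT,V)=26, d(IT,X)=39/2
step 2: merge (D,X) at d=3; branch lengths D→3/2, X→3/2; new cluster DX
  updated: d(DX,E)=35/2, d(DX,IT)=67/4, d(DX,L)=22, d(DX,V)=7
step 3: merge (DX,V) at d=7; branch lengths DX→2, V→7/2; new cluster DVX
  updated: d(DVX,E)=53/3, d(DVX,IT)=119/6, d(DVX,L)=59/3
step 4: merge (E,L) at d=10; branch lengths E→5, L→5; new cluster EL
  updated: d(DVX,EL)=56/3, d(EL,IT)=67/4
step 5: merge (EL,IT) at d=67/4; branch lengths EL→27/8, IT→63/8; new cluster EILT
  updated: d(DVX,EILT)=77/4
step 6: merge (DVX,EILT) at d=77/4; branch lengths DVX→49/8, EILT→5/4; new cluster DEILTVX
final tree: (((D:3/2,X:3/2):2,V:7/2):49/8,((E:5,L:5):27/8,(I:1/2,T:1/2):63/8):5/4)
total length: 305/8

305/8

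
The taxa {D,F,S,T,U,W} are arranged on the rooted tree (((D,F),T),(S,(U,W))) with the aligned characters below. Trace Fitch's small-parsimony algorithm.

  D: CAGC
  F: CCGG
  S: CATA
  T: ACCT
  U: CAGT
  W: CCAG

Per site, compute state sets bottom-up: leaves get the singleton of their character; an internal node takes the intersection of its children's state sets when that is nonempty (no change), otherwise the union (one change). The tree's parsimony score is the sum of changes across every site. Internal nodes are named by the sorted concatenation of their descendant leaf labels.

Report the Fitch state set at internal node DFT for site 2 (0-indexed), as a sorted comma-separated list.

DF@0: {C} ∩ {C} = {C} (intersection, +0)
DFT@0: {C} ∪ {A} = {A,C} (union, +1)
UW@0: {C} ∩ {C} = {C} (intersection, +0)
SUW@0: {C} ∩ {C} = {C} (intersection, +0)
DFSTUW@0: {A,C} ∩ {C} = {C} (intersection, +0)
DF@1: {A} ∪ {C} = {A,C} (union, +1)
DFT@1: {A,C} ∩ {C} = {C} (intersection, +0)
UW@1: {A} ∪ {C} = {A,C} (union, +1)
SUW@1: {A} ∩ {A,C} = {A} (intersection, +0)
DFSTUW@1: {C} ∪ {A} = {A,C} (union, +1)
DF@2: {G} ∩ {G} = {G} (intersection, +0)
DFT@2: {G} ∪ {C} = {C,G} (union, +1)
UW@2: {G} ∪ {A} = {A,G} (union, +1)
SUW@2: {T} ∪ {A,G} = {A,G,T} (union, +1)
DFSTUW@2: {C,G} ∩ {A,G,T} = {G} (intersection, +0)
DF@3: {C} ∪ {G} = {C,G} (union, +1)
DFT@3: {C,G} ∪ {T} = {C,G,T} (union, +1)
UW@3: {T} ∪ {G} = {G,T} (union, +1)
SUW@3: {A} ∪ {G,T} = {A,G,T} (union, +1)
DFSTUW@3: {C,G,T} ∩ {A,G,T} = {G,T} (intersection, +0)
per-site changes: [1, 3, 3, 4]; total = 11

C,G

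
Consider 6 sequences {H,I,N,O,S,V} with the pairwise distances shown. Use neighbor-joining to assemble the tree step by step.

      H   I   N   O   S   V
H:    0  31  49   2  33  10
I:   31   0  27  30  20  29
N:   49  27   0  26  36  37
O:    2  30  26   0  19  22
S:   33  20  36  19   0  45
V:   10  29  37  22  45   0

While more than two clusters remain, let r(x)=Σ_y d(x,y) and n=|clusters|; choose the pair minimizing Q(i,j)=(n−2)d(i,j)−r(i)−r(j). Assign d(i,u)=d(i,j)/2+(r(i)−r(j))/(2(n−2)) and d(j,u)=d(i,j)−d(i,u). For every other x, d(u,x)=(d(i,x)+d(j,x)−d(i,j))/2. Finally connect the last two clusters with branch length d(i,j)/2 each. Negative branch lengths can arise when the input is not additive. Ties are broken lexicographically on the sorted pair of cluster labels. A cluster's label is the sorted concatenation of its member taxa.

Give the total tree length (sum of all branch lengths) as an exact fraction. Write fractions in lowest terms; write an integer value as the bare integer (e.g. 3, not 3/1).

step 1: merge (H,V) at d=10, Q=-228; branch lengths H→11/4, V→29/4; new cluster HV
  updated: d(HV,I)=25, d(HV,N)=38, d(HV,O)=7, d(HV,S)=34
step 2: merge (HV,O) at d=7, Q=-165; branch lengths HV→43/6, O→-1/6; new cluster HOV
  updated: d(HOV,I)=24, d(HOV,N)=57/2, d(HOV,S)=23
step 3: merge (HOV,N) at d=57/2, Q=-110; branch lengths HOV→41/4, N→73/4; new cluster HNOV
  updated: d(HNOV,I)=45/4, d(HNOV,S)=61/4
step 4: merge (HNOV,I) at d=45/4, Q=-93/2; branch lengths HNOV→13/4, I→8; new cluster HINOV
  updated: d(HINOV,S)=12
step 5: merge (HINOV,S) at d=12; branch lengths HINOV→6, S→6; new cluster HINOSV
final tree: (((((H:11/4,V:29/4):43/6,O:-1/6):41/4,N:73/4):13/4,I:8):6,S:6)
total length: 275/4

275/4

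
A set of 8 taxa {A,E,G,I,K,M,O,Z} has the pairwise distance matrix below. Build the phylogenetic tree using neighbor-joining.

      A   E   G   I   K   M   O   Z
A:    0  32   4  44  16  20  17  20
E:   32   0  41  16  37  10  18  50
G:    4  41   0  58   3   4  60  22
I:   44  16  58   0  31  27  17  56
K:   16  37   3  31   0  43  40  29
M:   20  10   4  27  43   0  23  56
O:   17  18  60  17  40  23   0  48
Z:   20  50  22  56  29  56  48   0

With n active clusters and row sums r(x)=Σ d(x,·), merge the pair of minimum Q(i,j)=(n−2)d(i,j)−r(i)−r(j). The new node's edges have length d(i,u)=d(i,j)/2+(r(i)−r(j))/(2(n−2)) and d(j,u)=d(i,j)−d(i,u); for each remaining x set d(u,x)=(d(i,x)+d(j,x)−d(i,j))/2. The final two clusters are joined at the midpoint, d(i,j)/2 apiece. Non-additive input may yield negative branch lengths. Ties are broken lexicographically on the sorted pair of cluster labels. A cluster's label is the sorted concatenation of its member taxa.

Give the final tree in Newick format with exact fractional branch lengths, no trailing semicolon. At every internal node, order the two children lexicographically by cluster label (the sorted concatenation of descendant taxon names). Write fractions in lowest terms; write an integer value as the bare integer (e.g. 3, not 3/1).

step 1: merge (G,K) at d=3, Q=-373; branch lengths G→11/12, K→25/12; new cluster GK
  updated: d(A,GK)=17/2, d(E,GK)=75/2, d(GK,I)=43, d(GK,M)=22, d(GK,O)=97/2, d(GK,Z)=24
step 2: merge (GK,Z) at d=24, Q=-635/2; branch lengths GK→99/20, Z→381/20; new cluster GKZ
  updated: d(A,GKZ)=9/4, d(E,GKZ)=127/4, d(GKZ,I)=75/2, d(GKZ,M)=27, d(GKZ,O)=145/4
step 3: merge (A,GKZ) at d=9/4, Q=-241; branch lengths A→-21/16, GKZ→57/16; new cluster AGKZ
  updated: d(AGKZ,E)=123/4, d(AGKZ,I)=317/8, d(AGKZ,M)=179/8, d(AGKZ,O)=51/2
step 4: merge (AGKZ,M) at d=179/8, Q=-267/2; branch lengths AGKZ→103/6, M→125/24; new cluster AGKMZ
  updated: d(AGKMZ,E)=147/16, d(AGKMZ,I)=177/8, d(AGKMZ,O)=209/16
step 5: merge (AGKMZ,E) at d=147/16, Q=-1107/16; branch lengths AGKMZ→313/64, E→275/64; new cluster AEGKMZ
  updated: d(AEGKMZ,I)=463/32, d(AEGKMZ,O)=175/16
step 6: merge (AEGKMZ,I) at d=463/32, Q=-1357/32; branch lengths AEGKMZ→269/64, I→657/64; new cluster AEGIKMZ
  updated: d(AEGIKMZ,O)=431/64
step 7: merge (AEGIKMZ,O) at d=431/64; branch lengths AEGIKMZ→431/128, O→431/128; new cluster AEGIKMOZ
final tree: (((((A:-21/16,((G:11/12,K:25/12):99/20,Z:381/20):57/16):103/6,M:125/24):313/64,E:275/64):269/64,I:657/64):431/128,O:431/128)
total length: 5249/64

(((((A:-21/16,((G:11/12,K:25/12):99/20,Z:381/20):57/16):103/6,M:125/24):313/64,E:275/64):269/64,I:657/64):431/128,O:431/128)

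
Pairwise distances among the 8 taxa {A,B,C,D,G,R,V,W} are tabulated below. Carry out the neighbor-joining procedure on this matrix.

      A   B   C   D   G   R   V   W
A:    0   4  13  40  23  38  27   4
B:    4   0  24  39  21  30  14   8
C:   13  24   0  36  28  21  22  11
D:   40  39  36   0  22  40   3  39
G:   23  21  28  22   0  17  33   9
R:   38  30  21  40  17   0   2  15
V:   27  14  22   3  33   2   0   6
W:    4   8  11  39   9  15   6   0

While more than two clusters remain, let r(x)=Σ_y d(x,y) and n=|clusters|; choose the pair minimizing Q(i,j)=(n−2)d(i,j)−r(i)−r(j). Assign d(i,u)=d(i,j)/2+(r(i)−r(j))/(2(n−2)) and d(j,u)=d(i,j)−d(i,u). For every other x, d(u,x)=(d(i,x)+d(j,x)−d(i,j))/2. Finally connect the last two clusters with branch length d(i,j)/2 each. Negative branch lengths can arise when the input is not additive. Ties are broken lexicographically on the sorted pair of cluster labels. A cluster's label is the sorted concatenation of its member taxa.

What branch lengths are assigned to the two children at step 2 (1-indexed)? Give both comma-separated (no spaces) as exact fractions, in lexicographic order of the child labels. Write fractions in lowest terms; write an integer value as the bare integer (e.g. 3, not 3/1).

iteration 1: select D,V (d=3, Q=-308); attach at lengths (65/6, -47/6); label the merged cluster DV
  updated: d(A,DV)=32, d(B,DV)=25, d(C,DV)=55/2, d(DV,G)=26, d(DV,R)=39/2, d(DV,W)=21
iteration 2: select A,B (d=4, Q=-206); attach at lengths (11/5, 9/5); label the merged cluster AB
  updated: d(AB,C)=33/2, d(AB,DV)=53/2, d(AB,G)=20, d(AB,R)=32, d(AB,W)=4
iteration 3: select DV,R (d=39/2, Q=-147); attach at lengths (47/4, 31/4); label the merged cluster DRV
  updated: d(AB,DRV)=39/2, d(C,DRV)=29/2, d(DRV,G)=47/4, d(DRV,W)=33/4
iteration 4: select DRV,G (d=47/4, Q=-175/2); attach at lengths (41/12, 25/3); label the merged cluster DGRV
  updated: d(AB,DGRV)=111/8, d(C,DGRV)=123/8, d(DGRV,W)=11/4
iteration 5: select AB,C (d=33/2, Q=-177/4); attach at lengths (49/8, 83/8); label the merged cluster ABC
  updated: d(ABC,DGRV)=51/8, d(ABC,W)=-3/4
iteration 6: select ABC,DGRV (d=51/8, Q=-67/8); attach at lengths (23/16, 79/16); label the merged cluster ABCDGRV
  updated: d(ABCDGRV,W)=-35/16
iteration 7: select ABCDGRV,W (d=-35/16); attach at lengths (-35/32, -35/32); label the merged cluster ABCDGRVW
final tree: ((((A:11/5,B:9/5):49/8,C:83/8):23/16,(((D:65/6,V:-47/6):47/4,R:31/4):41/12,G:25/3):79/16):-35/32,W:-35/32)
total length: 943/16

11/5,9/5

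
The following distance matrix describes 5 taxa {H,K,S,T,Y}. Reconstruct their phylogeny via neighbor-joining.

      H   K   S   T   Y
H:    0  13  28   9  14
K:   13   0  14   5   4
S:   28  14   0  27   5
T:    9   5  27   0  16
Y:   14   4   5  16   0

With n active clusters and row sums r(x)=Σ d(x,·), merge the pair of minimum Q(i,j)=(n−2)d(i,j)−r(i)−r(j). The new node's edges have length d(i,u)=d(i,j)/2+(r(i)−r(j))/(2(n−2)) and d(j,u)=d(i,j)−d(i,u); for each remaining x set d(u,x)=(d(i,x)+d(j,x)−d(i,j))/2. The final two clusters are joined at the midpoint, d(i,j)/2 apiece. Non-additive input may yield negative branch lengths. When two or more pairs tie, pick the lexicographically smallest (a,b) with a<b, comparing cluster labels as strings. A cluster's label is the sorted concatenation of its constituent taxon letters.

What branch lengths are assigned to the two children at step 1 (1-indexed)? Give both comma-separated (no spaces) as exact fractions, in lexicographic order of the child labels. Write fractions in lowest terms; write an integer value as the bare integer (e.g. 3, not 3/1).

25/3,-10/3

step 1: merge (S,Y) at d=5, Q=-98; branch lengths S→25/3, Y→-10/3; new cluster SY
  updated: d(H,SY)=37/2, d(K,SY)=13/2, d(SY,T)=19
step 2: merge (H,T) at d=9, Q=-111/2; branch lengths H→51/8, T→21/8; new cluster HT
  updated: d(HT,K)=9/2, d(HT,SY)=57/4
step 3: merge (HT,K) at d=9/2, Q=-101/4; branch lengths HT→49/8, K→-13/8; new cluster HKT
  updated: d(HKT,SY)=65/8
step 4: merge (HKT,SY) at d=65/8; branch lengths HKT→65/16, SY→65/16; new cluster HKSTY
final tree: (((H:51/8,T:21/8):49/8,K:-13/8):65/16,(S:25/3,Y:-10/3):65/16)
total length: 213/8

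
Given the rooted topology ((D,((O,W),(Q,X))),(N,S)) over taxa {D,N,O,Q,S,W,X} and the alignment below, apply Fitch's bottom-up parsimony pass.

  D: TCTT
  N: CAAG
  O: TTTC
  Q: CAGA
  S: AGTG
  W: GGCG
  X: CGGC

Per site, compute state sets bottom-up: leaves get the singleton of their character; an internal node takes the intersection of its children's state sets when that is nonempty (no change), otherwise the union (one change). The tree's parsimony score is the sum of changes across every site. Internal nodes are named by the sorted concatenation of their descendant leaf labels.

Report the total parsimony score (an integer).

15

site 0, node OW: O={T} ∪ W={G} → {G,T} (+1)
site 0, node QX: Q={C} ∩ X={C} → {C} (+0)
site 0, node OQWX: OW={G,T} ∪ QX={C} → {C,G,T} (+1)
site 0, node DOQWX: D={T} ∩ OQWX={C,G,T} → {T} (+0)
site 0, node NS: N={C} ∪ S={A} → {A,C} (+1)
site 0, node DNOQSWX: DOQWX={T} ∪ NS={A,C} → {A,C,T} (+1)
site 1, node OW: O={T} ∪ W={G} → {G,T} (+1)
site 1, node QX: Q={A} ∪ X={G} → {A,G} (+1)
site 1, node OQWX: OW={G,T} ∩ QX={A,G} → {G} (+0)
site 1, node DOQWX: D={C} ∪ OQWX={G} → {C,G} (+1)
site 1, node NS: N={A} ∪ S={G} → {A,G} (+1)
site 1, node DNOQSWX: DOQWX={C,G} ∩ NS={A,G} → {G} (+0)
site 2, node OW: O={T} ∪ W={C} → {C,T} (+1)
site 2, node QX: Q={G} ∩ X={G} → {G} (+0)
site 2, node OQWX: OW={C,T} ∪ QX={G} → {C,G,T} (+1)
site 2, node DOQWX: D={T} ∩ OQWX={C,G,T} → {T} (+0)
site 2, node NS: N={A} ∪ S={T} → {A,T} (+1)
site 2, node DNOQSWX: DOQWX={T} ∩ NS={A,T} → {T} (+0)
site 3, node OW: O={C} ∪ W={G} → {C,G} (+1)
site 3, node QX: Q={A} ∪ X={C} → {A,C} (+1)
site 3, node OQWX: OW={C,G} ∩ QX={A,C} → {C} (+0)
site 3, node DOQWX: D={T} ∪ OQWX={C} → {C,T} (+1)
site 3, node NS: N={G} ∩ S={G} → {G} (+0)
site 3, node DNOQSWX: DOQWX={C,T} ∪ NS={G} → {C,G,T} (+1)
per-site changes: [4, 4, 3, 4]; total = 15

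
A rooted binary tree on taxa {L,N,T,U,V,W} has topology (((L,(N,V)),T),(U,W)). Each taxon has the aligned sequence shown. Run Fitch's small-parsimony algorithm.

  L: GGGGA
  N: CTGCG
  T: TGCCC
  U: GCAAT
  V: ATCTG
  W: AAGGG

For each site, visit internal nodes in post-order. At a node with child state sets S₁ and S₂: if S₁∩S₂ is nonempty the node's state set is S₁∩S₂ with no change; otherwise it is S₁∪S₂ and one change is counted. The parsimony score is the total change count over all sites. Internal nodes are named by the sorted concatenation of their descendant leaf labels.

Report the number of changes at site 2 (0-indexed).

3

site 0, node NV: N={C} ∪ V={A} → {A,C} (+1)
site 0, node LNV: L={G} ∪ NV={A,C} → {A,C,G} (+1)
site 0, node LNTV: LNV={A,C,G} ∪ T={T} → {A,C,G,T} (+1)
site 0, node UW: U={G} ∪ W={A} → {A,G} (+1)
site 0, node LNTUVW: LNTV={A,C,G,T} ∩ UW={A,G} → {A,G} (+0)
site 1, node NV: N={T} ∩ V={T} → {T} (+0)
site 1, node LNV: L={G} ∪ NV={T} → {G,T} (+1)
site 1, node LNTV: LNV={G,T} ∩ T={G} → {G} (+0)
site 1, node UW: U={C} ∪ W={A} → {A,C} (+1)
site 1, node LNTUVW: LNTV={G} ∪ UW={A,C} → {A,C,G} (+1)
site 2, node NV: N={G} ∪ V={C} → {C,G} (+1)
site 2, node LNV: L={G} ∩ NV={C,G} → {G} (+0)
site 2, node LNTV: LNV={G} ∪ T={C} → {C,G} (+1)
site 2, node UW: U={A} ∪ W={G} → {A,G} (+1)
site 2, node LNTUVW: LNTV={C,G} ∩ UW={A,G} → {G} (+0)
site 3, node NV: N={C} ∪ V={T} → {C,T} (+1)
site 3, node LNV: L={G} ∪ NV={C,T} → {C,G,T} (+1)
site 3, node LNTV: LNV={C,G,T} ∩ T={C} → {C} (+0)
site 3, node UW: U={A} ∪ W={G} → {A,G} (+1)
site 3, node LNTUVW: LNTV={C} ∪ UW={A,G} → {A,C,G} (+1)
site 4, node NV: N={G} ∩ V={G} → {G} (+0)
site 4, node LNV: L={A} ∪ NV={G} → {A,G} (+1)
site 4, node LNTV: LNV={A,G} ∪ T={C} → {A,C,G} (+1)
site 4, node UW: U={T} ∪ W={G} → {G,T} (+1)
site 4, node LNTUVW: LNTV={A,C,G} ∩ UW={G,T} → {G} (+0)
per-site changes: [4, 3, 3, 4, 3]; total = 17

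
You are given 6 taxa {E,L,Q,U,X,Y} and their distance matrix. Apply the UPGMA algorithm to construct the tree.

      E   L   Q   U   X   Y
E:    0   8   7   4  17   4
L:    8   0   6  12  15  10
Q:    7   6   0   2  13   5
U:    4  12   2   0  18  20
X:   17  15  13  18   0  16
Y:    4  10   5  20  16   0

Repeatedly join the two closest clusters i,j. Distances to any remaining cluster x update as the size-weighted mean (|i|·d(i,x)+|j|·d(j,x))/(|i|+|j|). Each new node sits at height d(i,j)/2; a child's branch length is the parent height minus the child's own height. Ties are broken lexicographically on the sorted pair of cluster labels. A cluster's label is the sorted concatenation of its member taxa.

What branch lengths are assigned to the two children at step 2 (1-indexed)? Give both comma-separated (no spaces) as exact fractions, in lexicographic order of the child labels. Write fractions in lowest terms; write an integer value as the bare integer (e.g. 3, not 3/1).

step 1: merge (Q,U) at d=2; branch lengths Q→1, U→1; new cluster QU
  updated: d(E,QU)=11/2, d(L,QU)=9, d(QU,X)=31/2, d(QU,Y)=25/2
step 2: merge (E,Y) at d=4; branch lengths E→2, Y→2; new cluster EY
  updated: d(EY,L)=9, d(EY,QU)=9, d(EY,X)=33/2
step 3: merge (EY,L) at d=9; branch lengths EY→5/2, L→9/2; new cluster ELY
  updated: d(ELY,QU)=9, d(ELY,X)=16
step 4: merge (ELY,QU) at d=9; branch lengths ELY→0, QU→7/2; new cluster ELQUY
  updated: d(ELQUY,X)=79/5
step 5: merge (ELQUY,X) at d=79/5; branch lengths ELQUY→17/5, X→79/10; new cluster ELQUXY
final tree: ((((E:2,Y:2):5/2,L:9/2):0,(Q:1,U:1):7/2):17/5,X:79/10)
total length: 139/5

2,2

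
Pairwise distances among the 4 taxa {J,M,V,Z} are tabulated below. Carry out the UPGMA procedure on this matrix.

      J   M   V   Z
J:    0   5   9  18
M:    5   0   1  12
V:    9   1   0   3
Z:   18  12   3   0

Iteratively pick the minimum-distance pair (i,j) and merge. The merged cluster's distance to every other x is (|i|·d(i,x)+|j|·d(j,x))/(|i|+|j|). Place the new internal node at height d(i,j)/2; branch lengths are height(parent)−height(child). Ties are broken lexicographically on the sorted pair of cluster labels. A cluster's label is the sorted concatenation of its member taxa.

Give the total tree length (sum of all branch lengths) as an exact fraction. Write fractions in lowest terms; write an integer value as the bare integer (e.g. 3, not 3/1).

15

step 1: merge (M,V) at d=1; branch lengths M→1/2, V→1/2; new cluster MV
  updated: d(J,MV)=7, d(MV,Z)=15/2
step 2: merge (J,MV) at d=7; branch lengths J→7/2, MV→3; new cluster JMV
  updated: d(JMV,Z)=11
step 3: merge (JMV,Z) at d=11; branch lengths JMV→2, Z→11/2; new cluster JMVZ
final tree: ((J:7/2,(M:1/2,V:1/2):3):2,Z:11/2)
total length: 15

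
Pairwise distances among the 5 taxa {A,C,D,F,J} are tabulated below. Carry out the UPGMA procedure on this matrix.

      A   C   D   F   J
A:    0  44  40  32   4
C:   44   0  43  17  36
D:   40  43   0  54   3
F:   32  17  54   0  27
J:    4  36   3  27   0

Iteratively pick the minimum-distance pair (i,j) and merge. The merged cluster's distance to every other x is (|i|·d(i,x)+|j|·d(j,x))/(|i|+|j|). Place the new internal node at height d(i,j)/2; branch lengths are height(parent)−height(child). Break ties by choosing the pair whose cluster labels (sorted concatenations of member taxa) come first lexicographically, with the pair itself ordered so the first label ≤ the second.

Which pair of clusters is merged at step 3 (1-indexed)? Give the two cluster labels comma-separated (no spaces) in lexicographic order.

A,DJ

1. join D+J (d=3) ⇒ DJ; edges |D|=3/2, |J|=3/2
  updated: d(A,DJ)=22, d(C,DJ)=79/2, d(DJ,F)=81/2
2. join C+F (d=17) ⇒ CF; edges |C|=17/2, |F|=17/2
  updated: d(A,CF)=38, d(CF,DJ)=40
3. join A+DJ (d=22) ⇒ ADJ; edges |A|=11, |DJ|=19/2
  updated: d(ADJ,CF)=118/3
4. join ADJ+CF (d=118/3) ⇒ ACDFJ; edges |ADJ|=26/3, |CF|=67/6
final tree: ((A:11,(D:3/2,J:3/2):19/2):26/3,(C:17/2,F:17/2):67/6)
total length: 181/3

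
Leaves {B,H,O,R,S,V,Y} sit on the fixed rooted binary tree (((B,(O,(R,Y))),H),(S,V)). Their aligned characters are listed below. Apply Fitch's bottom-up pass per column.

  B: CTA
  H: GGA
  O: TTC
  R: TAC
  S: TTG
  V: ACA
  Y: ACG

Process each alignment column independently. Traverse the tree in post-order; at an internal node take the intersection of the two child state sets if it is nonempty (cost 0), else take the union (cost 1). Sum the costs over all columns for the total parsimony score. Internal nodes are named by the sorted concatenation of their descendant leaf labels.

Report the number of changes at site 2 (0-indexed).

[col 0] RY: children R:{T}, Y:{A} ∪→ {A,T}; cost 1
[col 0] ORY: children O:{T}, RY:{A,T} ∩→ {T}; cost 0
[col 0] BORY: children B:{C}, ORY:{T} ∪→ {C,T}; cost 1
[col 0] BHORY: children BORY:{C,T}, H:{G} ∪→ {C,G,T}; cost 1
[col 0] SV: children S:{T}, V:{A} ∪→ {A,T}; cost 1
[col 0] BHORSVY: children BHORY:{C,G,T}, SV:{A,T} ∩→ {T}; cost 0
[col 1] RY: children R:{A}, Y:{C} ∪→ {A,C}; cost 1
[col 1] ORY: children O:{T}, RY:{A,C} ∪→ {A,C,T}; cost 1
[col 1] BORY: children B:{T}, ORY:{A,C,T} ∩→ {T}; cost 0
[col 1] BHORY: children BORY:{T}, H:{G} ∪→ {G,T}; cost 1
[col 1] SV: children S:{T}, V:{C} ∪→ {C,T}; cost 1
[col 1] BHORSVY: children BHORY:{G,T}, SV:{C,T} ∩→ {T}; cost 0
[col 2] RY: children R:{C}, Y:{G} ∪→ {C,G}; cost 1
[col 2] ORY: children O:{C}, RY:{C,G} ∩→ {C}; cost 0
[col 2] BORY: children B:{A}, ORY:{C} ∪→ {A,C}; cost 1
[col 2] BHORY: children BORY:{A,C}, H:{A} ∩→ {A}; cost 0
[col 2] SV: children S:{G}, V:{A} ∪→ {A,G}; cost 1
[col 2] BHORSVY: children BHORY:{A}, SV:{A,G} ∩→ {A}; cost 0
per-site changes: [4, 4, 3]; total = 11

3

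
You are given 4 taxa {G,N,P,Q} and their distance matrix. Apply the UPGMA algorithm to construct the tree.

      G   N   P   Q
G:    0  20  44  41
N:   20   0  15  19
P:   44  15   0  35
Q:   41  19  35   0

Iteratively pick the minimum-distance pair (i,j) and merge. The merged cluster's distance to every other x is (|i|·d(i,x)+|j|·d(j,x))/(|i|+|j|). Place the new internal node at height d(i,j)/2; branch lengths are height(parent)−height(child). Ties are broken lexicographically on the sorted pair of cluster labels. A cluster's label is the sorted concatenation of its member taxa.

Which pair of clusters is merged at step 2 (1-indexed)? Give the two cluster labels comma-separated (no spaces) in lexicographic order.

NP,Q

1. join N+P (d=15) ⇒ NP; edges |N|=15/2, |P|=15/2
  updated: d(G,NP)=32, d(NP,Q)=27
2. join NP+Q (d=27) ⇒ NPQ; edges |NP|=6, |Q|=27/2
  updated: d(G,NPQ)=35
3. join G+NPQ (d=35) ⇒ GNPQ; edges |G|=35/2, |NPQ|=4
final tree: (G:35/2,((N:15/2,P:15/2):6,Q:27/2):4)
total length: 56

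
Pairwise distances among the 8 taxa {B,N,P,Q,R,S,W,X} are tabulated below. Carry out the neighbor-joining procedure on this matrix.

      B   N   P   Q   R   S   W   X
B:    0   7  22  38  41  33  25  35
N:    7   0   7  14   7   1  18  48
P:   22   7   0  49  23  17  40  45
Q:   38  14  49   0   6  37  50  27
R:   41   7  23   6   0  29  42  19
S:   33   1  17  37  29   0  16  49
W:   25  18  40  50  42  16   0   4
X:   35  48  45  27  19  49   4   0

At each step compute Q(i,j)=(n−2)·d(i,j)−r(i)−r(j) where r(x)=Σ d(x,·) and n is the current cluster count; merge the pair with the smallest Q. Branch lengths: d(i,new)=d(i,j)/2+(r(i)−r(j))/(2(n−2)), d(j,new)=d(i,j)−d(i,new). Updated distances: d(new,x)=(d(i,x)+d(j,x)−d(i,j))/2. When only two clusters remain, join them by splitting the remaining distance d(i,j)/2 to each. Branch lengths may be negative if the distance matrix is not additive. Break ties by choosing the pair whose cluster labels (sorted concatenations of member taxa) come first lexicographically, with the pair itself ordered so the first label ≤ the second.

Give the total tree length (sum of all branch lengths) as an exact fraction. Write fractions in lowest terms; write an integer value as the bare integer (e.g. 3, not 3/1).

1171/16

step 1: merge (W,X) at d=4, Q=-398; branch lengths W→-2/3, X→14/3; new cluster WX
  updated: d(B,WX)=28, d(N,WX)=31, d(P,WX)=81/2, d(Q,WX)=73/2, d(R,WX)=57/2, d(S,WX)=61/2
step 2: merge (Q,R) at d=6, Q=-285; branch lengths Q→38/5, R→-8/5; new cluster QR
  updated: d(B,QR)=73/2, d(N,QR)=15/2, d(P,QR)=33, d(QR,S)=30, d(QR,WX)=59/2
step 3: merge (QR,WX) at d=59/2, Q=-178; branch lengths QR→95/8, WX→141/8; new cluster QRWX
  updated: d(B,QRWX)=35/2, d(N,QRWX)=9/2, d(P,QRWX)=22, d(QRWX,S)=31/2
step 4: merge (B,QRWX) at d=35/2, Q=-173/2; branch lengths B→145/12, QRWX→65/12; new cluster BQRWX
  updated: d(BQRWX,N)=-3, d(BQRWX,P)=53/4, d(BQRWX,S)=31/2
step 5: merge (BQRWX,N) at d=-3, Q=-147/4; branch lengths BQRWX→59/16, N→-107/16; new cluster BNQRWX
  updated: d(BNQRWX,P)=93/8, d(BNQRWX,S)=39/4
step 6: merge (BNQRWX,P) at d=93/8, Q=-307/8; branch lengths BNQRWX→35/16, P→151/16; new cluster BNPQRWX
  updated: d(BNPQRWX,S)=121/16
step 7: merge (BNPQRWX,S) at d=121/16; branch lengths BNPQRWX→121/32, S→121/32; new cluster BNPQRSWX
final tree: ((((B:145/12,((Q:38/5,R:-8/5):95/8,(W:-2/3,X:14/3):141/8):65/12):59/16,N:-107/16):35/16,P:151/16):121/32,S:121/32)
total length: 1171/16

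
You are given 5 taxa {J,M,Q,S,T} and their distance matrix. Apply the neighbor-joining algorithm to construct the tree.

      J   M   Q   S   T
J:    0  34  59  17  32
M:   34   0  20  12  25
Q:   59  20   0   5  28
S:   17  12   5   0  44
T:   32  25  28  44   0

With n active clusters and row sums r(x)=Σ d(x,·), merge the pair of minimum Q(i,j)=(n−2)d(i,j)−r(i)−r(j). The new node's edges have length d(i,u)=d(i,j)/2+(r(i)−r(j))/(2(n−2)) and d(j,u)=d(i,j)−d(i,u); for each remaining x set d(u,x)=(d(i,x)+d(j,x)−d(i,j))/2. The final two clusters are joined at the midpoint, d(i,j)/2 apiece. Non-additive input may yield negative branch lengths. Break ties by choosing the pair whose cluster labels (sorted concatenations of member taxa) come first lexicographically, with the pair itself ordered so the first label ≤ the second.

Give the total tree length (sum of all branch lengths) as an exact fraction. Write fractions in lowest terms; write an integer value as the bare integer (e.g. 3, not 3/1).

239/4

step 1: merge (J,T) at d=32, Q=-175; branch lengths J→109/6, T→83/6; new cluster JT
  updated: d(JT,M)=27/2, d(JT,Q)=55/2, d(JT,S)=29/2
step 2: merge (JT,M) at d=27/2, Q=-74; branch lengths JT→37/4, M→17/4; new cluster JMT
  updated: d(JMT,Q)=17, d(JMT,S)=13/2
step 3: merge (JMT,Q) at d=17, Q=-57/2; branch lengths JMT→37/4, Q→31/4; new cluster JMQT
  updated: d(JMQT,S)=-11/4
step 4: merge (JMQT,S) at d=-11/4; branch lengths JMQT→-11/8, S→-11/8; new cluster JMQST
final tree: ((((J:109/6,T:83/6):37/4,M:17/4):37/4,Q:31/4):-11/8,S:-11/8)
total length: 239/4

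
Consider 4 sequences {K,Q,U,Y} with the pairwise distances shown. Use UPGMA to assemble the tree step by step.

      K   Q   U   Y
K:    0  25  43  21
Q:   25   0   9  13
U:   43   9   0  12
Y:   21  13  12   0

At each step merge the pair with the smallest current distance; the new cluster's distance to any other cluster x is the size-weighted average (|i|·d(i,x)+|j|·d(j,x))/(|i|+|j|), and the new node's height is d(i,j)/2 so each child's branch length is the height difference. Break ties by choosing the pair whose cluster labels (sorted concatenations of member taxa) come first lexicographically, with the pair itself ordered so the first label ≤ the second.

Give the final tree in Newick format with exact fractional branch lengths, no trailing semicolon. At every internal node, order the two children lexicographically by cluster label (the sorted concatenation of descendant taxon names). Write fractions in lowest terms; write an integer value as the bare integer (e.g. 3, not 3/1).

(K:89/6,((Q:9/2,U:9/2):7/4,Y:25/4):103/12)

1. join Q+U (d=9) ⇒ QU; edges |Q|=9/2, |U|=9/2
  updated: d(K,QU)=34, d(QU,Y)=25/2
2. join QU+Y (d=25/2) ⇒ QUY; edges |QU|=7/4, |Y|=25/4
  updated: d(K,QUY)=89/3
3. join K+QUY (d=89/3) ⇒ KQUY; edges |K|=89/6, |QUY|=103/12
final tree: (K:89/6,((Q:9/2,U:9/2):7/4,Y:25/4):103/12)
total length: 485/12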